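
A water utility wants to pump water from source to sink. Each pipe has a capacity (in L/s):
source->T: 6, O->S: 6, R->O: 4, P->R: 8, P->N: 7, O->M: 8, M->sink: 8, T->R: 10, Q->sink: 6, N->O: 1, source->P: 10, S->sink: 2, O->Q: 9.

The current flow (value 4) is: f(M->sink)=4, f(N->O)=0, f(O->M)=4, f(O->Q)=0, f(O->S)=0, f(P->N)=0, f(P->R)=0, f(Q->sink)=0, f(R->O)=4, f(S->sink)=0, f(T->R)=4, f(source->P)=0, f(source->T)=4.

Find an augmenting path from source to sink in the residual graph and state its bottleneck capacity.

Residual along source->P->N->O->M->sink: source->P: 10, P->N: 7, N->O: 1, O->M: 4, M->sink: 4.
Bottleneck = min = 1.

source->P->N->O->M->sink, bottleneck 1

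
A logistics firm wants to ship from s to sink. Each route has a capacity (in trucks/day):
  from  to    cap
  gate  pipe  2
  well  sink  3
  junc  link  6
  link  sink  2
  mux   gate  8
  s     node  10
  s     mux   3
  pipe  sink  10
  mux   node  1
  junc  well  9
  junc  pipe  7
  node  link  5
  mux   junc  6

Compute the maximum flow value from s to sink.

5

Augment s->node->link->sink: bottleneck 2. Total 2.
Augment s->mux->gate->pipe->sink: bottleneck 2. Total 4.
Augment s->mux->junc->well->sink: bottleneck 1. Total 5.
No augmenting path remains in the residual graph.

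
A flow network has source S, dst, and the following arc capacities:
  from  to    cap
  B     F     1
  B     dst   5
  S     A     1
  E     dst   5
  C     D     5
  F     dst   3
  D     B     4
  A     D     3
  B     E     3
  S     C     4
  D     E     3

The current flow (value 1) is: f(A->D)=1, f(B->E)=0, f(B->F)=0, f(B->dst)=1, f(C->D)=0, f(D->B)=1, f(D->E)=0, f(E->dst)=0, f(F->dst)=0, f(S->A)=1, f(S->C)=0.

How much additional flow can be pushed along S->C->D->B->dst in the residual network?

3

Residual capacities along the path: S->C: 4, C->D: 5, D->B: 3, B->dst: 4.
Minimum is 3.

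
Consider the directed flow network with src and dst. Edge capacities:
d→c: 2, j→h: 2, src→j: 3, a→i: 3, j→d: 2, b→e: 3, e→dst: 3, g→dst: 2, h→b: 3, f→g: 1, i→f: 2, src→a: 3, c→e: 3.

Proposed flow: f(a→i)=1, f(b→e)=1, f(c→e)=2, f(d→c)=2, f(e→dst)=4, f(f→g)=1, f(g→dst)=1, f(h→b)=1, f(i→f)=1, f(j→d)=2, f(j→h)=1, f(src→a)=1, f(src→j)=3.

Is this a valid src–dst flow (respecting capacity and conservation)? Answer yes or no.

No

Capacity violated on e→dst: flow 4 > capacity 3.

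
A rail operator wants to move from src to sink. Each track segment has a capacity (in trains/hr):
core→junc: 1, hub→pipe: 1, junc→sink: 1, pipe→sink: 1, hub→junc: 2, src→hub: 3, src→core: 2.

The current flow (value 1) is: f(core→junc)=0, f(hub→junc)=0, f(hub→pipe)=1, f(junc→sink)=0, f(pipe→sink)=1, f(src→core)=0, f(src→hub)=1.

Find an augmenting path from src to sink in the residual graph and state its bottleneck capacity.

Residual along src→hub→junc→sink: src→hub: 2, hub→junc: 2, junc→sink: 1.
Bottleneck = min = 1.

src→hub→junc→sink, bottleneck 1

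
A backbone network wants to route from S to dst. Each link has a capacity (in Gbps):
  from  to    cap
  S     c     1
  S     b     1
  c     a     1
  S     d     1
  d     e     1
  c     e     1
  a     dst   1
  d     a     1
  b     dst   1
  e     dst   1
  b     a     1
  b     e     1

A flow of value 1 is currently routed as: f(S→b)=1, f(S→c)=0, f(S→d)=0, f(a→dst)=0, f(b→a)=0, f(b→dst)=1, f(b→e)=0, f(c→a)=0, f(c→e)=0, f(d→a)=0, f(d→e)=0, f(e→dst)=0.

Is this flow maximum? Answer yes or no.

No

Residual path S→c→e→dst has bottleneck 1 > 0.
Pushing 1 along it raises the flow to 2, so the given flow is not maximum.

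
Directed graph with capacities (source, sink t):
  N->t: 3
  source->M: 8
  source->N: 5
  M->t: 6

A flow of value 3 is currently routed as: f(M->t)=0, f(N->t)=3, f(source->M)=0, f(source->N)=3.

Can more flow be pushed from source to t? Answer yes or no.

Residual path source->M->t has bottleneck 6 > 0.
Pushing 6 along it raises the flow to 9, so the given flow is not maximum.

Yes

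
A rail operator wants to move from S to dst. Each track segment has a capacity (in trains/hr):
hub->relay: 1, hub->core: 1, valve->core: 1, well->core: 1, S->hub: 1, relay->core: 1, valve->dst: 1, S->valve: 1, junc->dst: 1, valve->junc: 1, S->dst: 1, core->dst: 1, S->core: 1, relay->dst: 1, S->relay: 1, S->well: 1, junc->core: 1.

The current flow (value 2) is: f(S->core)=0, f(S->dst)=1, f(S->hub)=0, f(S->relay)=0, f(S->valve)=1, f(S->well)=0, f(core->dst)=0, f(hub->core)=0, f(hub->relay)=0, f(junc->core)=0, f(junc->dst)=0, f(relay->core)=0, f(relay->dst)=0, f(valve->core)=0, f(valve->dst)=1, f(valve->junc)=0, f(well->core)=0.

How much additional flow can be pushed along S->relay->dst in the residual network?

Residual capacities along the path: S->relay: 1, relay->dst: 1.
Minimum is 1.

1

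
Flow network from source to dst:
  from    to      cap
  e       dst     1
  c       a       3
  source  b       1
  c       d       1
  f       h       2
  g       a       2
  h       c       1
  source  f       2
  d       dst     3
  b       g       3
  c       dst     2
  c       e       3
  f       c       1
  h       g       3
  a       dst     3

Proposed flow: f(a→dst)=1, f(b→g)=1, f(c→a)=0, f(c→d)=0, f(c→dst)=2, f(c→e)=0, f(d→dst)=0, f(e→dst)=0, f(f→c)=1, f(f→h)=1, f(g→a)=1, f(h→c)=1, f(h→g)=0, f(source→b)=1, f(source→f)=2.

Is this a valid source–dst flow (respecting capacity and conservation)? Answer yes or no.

Yes

Every edge has 0 ≤ f(e) ≤ cap(e).
At each intermediate node, inflow equals outflow.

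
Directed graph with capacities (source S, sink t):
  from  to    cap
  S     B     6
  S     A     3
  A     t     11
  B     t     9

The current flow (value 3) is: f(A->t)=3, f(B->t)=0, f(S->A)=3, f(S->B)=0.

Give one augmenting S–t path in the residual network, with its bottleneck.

S->B->t, bottleneck 6

Residual along S->B->t: S->B: 6, B->t: 9.
Bottleneck = min = 6.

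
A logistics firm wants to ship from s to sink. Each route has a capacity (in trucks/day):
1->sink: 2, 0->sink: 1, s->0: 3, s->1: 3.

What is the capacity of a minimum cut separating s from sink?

3

Max flow = 3 (via 2 augmenting paths).
In the residual at optimum, the set reachable from s is {0, 1, s}.
Cut edges: 1->sink (cap 2), 0->sink (cap 1). Sum = 3.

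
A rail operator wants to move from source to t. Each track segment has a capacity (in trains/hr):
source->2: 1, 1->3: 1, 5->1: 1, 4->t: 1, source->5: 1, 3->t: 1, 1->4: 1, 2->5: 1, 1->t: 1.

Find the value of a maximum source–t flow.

Augment source->5->1->t: bottleneck 1. Total 1.
No augmenting path remains in the residual graph.

1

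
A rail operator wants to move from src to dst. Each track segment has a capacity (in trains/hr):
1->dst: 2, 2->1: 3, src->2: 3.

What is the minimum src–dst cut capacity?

Max flow = 2 (via 1 augmenting path).
In the residual at optimum, the set reachable from src is {1, 2, src}.
Cut edges: 1->dst (cap 2). Sum = 2.

2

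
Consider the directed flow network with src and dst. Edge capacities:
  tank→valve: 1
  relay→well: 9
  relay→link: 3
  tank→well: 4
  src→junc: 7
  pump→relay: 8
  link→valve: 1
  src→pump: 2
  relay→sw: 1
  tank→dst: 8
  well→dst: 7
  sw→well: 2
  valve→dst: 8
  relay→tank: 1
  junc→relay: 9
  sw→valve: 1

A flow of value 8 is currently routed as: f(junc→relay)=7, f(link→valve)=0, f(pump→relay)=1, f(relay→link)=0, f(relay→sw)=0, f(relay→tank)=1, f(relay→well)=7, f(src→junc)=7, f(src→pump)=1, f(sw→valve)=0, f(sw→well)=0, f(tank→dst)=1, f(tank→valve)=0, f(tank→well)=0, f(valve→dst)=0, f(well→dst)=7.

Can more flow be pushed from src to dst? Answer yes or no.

Residual path src→pump→relay→sw→valve→dst has bottleneck 1 > 0.
Pushing 1 along it raises the flow to 9, so the given flow is not maximum.

Yes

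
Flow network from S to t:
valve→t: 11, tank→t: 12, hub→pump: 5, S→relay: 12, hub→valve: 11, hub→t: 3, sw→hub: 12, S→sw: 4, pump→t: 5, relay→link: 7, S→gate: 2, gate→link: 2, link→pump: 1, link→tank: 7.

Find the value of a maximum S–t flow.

12

Augment S→sw→hub→t: bottleneck 3. Total 3.
Augment S→sw→hub→pump→t: bottleneck 1. Total 4.
Augment S→gate→link→pump→t: bottleneck 1. Total 5.
Augment S→gate→link→tank→t: bottleneck 1. Total 6.
Augment S→relay→link→tank→t: bottleneck 6. Total 12.
No augmenting path remains in the residual graph.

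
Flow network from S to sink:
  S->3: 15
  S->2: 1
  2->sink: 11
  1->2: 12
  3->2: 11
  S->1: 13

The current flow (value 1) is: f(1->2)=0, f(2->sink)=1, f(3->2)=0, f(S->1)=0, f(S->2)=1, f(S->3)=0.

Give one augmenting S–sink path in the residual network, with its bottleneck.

S->3->2->sink, bottleneck 10

Residual along S->3->2->sink: S->3: 15, 3->2: 11, 2->sink: 10.
Bottleneck = min = 10.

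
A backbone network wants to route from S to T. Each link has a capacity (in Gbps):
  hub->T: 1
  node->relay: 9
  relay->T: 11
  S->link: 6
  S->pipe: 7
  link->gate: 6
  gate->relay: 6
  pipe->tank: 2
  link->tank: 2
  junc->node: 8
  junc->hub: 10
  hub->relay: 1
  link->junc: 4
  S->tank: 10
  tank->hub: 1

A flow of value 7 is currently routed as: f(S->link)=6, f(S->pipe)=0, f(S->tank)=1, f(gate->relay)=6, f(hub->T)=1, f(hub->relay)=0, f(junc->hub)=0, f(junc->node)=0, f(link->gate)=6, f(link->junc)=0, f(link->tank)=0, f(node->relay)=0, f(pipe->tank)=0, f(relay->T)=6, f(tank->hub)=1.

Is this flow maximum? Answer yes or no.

Yes

Residual reachable from S: {S, pipe, tank}; T is not reachable.
Saturated cut: S->link, tank->hub with total capacity 7 = current flow value. Flow is maximum.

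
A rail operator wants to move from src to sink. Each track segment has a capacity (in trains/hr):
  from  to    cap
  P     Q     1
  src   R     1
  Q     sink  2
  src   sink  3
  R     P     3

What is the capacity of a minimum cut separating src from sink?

4

Max flow = 4 (via 2 augmenting paths).
In the residual at optimum, the set reachable from src is {src}.
Cut edges: src→R (cap 1), src→sink (cap 3). Sum = 4.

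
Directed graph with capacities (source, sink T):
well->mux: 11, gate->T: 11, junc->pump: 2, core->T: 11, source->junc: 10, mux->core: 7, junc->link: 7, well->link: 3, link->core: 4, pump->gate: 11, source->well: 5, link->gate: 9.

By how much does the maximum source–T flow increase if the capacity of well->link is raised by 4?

Original max flow = 14.
Edge well->link does not cross the min cut (source side {junc, source}), so extra capacity there cannot help.
New max flow = 14. Increase = 0.

0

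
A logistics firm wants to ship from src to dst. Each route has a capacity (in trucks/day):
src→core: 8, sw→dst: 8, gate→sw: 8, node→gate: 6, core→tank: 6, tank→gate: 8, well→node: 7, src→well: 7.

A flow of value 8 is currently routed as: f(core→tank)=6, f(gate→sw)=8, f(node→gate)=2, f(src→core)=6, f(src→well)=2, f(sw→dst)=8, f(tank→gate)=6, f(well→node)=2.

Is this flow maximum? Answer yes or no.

Yes

Residual reachable from src: {core, gate, node, src, tank, well}; dst is not reachable.
Saturated cut: gate→sw with total capacity 8 = current flow value. Flow is maximum.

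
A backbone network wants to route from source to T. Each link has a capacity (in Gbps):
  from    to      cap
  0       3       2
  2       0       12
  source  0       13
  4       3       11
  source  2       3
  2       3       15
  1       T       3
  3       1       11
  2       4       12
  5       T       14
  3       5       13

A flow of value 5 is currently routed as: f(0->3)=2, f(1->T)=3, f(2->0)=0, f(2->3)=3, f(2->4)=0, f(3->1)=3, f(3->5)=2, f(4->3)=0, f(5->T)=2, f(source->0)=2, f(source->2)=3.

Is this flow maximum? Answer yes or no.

Residual reachable from source: {0, source}; T is not reachable.
Saturated cut: source->2, 0->3 with total capacity 5 = current flow value. Flow is maximum.

Yes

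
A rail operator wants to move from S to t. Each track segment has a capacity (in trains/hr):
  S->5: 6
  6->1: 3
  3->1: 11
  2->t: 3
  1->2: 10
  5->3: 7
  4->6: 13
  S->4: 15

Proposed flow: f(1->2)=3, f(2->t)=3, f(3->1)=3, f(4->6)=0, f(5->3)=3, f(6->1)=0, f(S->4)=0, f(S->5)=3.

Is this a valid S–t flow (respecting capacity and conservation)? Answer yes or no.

Yes

Every edge has 0 ≤ f(e) ≤ cap(e).
At each intermediate node, inflow equals outflow.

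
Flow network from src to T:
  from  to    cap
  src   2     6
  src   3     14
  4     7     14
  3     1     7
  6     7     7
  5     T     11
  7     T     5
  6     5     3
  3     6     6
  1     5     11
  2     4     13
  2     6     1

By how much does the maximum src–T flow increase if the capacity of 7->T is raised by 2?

Original max flow = 15.
After raising cap(7->T), augmenting paths through that edge carry 2 more units.
New max flow = 17. Increase = 2.

2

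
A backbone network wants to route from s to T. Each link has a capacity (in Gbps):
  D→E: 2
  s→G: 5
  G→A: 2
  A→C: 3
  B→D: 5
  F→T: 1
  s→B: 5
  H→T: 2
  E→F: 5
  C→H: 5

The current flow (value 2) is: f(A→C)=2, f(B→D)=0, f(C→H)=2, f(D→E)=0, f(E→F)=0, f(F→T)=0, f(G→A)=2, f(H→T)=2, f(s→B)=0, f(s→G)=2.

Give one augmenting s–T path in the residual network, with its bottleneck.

Residual along s→B→D→E→F→T: s→B: 5, B→D: 5, D→E: 2, E→F: 5, F→T: 1.
Bottleneck = min = 1.

s→B→D→E→F→T, bottleneck 1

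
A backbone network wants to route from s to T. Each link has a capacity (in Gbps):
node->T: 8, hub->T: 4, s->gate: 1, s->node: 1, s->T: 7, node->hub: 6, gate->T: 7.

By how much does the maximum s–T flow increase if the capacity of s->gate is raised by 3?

3

Original max flow = 9.
After raising cap(s->gate), augmenting paths through that edge carry 3 more units.
New max flow = 12. Increase = 3.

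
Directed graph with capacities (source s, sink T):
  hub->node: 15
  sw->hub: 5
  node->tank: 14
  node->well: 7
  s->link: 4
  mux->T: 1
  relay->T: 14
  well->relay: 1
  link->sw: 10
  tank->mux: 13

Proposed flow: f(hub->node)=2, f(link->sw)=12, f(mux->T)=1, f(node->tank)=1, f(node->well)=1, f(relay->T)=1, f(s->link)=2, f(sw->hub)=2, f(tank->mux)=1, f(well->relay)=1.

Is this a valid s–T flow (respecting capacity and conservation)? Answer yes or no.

No

Capacity violated on link->sw: flow 12 > capacity 10.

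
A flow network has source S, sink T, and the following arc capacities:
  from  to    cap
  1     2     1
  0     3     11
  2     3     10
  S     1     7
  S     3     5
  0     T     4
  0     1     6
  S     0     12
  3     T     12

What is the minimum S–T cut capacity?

Max flow = 16 (via 3 augmenting paths).
In the residual at optimum, the set reachable from S is {0, 1, 2, 3, S}.
Cut edges: 0→T (cap 4), 3→T (cap 12). Sum = 16.

16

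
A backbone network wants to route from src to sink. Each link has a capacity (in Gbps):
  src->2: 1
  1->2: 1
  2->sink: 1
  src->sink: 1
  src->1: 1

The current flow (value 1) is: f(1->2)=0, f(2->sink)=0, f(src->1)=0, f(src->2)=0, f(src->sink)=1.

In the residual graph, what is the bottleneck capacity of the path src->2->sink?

Residual capacities along the path: src->2: 1, 2->sink: 1.
Minimum is 1.

1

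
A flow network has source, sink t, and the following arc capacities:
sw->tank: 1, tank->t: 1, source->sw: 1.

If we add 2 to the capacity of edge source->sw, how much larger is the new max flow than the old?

0

Original max flow = 1.
Even with extra capacity on source->sw, another cut of capacity 1 remains binding.
New max flow = 1. Increase = 0.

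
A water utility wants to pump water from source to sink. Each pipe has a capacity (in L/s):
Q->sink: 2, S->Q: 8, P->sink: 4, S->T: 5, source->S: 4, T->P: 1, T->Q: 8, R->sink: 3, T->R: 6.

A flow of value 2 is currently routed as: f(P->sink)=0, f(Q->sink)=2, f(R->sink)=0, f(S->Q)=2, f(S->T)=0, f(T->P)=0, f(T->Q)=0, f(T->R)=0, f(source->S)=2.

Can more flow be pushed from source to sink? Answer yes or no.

Residual path source->S->T->R->sink has bottleneck 2 > 0.
Pushing 2 along it raises the flow to 4, so the given flow is not maximum.

Yes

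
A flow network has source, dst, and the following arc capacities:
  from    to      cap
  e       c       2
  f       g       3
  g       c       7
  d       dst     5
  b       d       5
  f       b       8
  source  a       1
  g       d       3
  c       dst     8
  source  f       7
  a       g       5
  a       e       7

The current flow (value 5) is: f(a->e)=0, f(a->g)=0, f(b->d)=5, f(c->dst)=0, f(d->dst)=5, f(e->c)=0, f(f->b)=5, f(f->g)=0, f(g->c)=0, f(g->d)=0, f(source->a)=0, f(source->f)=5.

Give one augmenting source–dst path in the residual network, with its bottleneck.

Residual along source->f->g->c->dst: source->f: 2, f->g: 3, g->c: 7, c->dst: 8.
Bottleneck = min = 2.

source->f->g->c->dst, bottleneck 2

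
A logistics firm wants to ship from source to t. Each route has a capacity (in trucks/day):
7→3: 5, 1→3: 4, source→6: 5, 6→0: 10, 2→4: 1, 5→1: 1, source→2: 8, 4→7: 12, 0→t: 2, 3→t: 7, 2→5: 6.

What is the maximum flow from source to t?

Augment source→6→0→t: bottleneck 2. Total 2.
Augment source→2→5→1→3→t: bottleneck 1. Total 3.
Augment source→2→4→7→3→t: bottleneck 1. Total 4.
No augmenting path remains in the residual graph.

4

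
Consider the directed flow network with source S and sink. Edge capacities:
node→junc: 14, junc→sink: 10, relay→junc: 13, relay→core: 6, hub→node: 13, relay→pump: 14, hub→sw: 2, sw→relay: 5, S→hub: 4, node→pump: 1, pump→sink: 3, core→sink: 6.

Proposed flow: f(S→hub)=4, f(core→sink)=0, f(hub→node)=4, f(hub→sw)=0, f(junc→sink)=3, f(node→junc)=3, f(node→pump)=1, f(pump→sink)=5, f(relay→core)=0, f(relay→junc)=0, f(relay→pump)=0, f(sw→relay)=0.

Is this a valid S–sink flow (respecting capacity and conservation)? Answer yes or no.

Capacity violated on pump→sink: flow 5 > capacity 3.

No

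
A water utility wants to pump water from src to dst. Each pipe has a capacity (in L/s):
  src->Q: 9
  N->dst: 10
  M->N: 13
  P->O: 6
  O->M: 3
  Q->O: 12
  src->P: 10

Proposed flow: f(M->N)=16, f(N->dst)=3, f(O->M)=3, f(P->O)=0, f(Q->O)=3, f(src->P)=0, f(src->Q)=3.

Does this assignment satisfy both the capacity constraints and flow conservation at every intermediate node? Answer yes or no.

Capacity violated on M->N: flow 16 > capacity 13.

No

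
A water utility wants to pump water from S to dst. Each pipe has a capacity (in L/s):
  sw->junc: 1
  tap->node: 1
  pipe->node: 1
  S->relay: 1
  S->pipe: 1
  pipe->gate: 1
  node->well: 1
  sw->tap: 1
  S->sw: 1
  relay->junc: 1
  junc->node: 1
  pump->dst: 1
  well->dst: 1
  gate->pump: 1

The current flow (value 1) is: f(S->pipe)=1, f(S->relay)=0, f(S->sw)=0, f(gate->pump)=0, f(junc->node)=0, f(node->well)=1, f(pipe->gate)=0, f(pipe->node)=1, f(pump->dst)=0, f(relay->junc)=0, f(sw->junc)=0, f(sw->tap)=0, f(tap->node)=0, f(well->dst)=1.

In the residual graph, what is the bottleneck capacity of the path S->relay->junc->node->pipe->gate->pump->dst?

Residual capacities along the path: S->relay: 1, relay->junc: 1, junc->node: 1, node->pipe: 1, pipe->gate: 1, gate->pump: 1, pump->dst: 1.
Minimum is 1.

1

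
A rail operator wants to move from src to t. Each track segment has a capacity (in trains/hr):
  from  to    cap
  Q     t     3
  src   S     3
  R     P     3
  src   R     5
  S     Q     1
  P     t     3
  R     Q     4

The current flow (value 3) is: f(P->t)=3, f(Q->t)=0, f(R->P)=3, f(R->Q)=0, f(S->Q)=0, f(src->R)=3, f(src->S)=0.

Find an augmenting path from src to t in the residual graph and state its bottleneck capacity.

src->R->Q->t, bottleneck 2

Residual along src->R->Q->t: src->R: 2, R->Q: 4, Q->t: 3.
Bottleneck = min = 2.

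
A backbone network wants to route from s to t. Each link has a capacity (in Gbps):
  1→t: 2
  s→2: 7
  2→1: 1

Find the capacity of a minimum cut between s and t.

Max flow = 1 (via 1 augmenting path).
In the residual at optimum, the set reachable from s is {2, s}.
Cut edges: 2→1 (cap 1). Sum = 1.

1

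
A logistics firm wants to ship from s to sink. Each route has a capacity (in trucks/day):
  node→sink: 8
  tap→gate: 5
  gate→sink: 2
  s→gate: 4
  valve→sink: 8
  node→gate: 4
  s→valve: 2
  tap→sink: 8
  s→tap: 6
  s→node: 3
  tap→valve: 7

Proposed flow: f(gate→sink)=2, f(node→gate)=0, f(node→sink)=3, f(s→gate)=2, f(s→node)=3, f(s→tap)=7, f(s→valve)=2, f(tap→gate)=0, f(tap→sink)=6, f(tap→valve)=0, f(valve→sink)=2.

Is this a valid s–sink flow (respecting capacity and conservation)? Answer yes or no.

No

Capacity violated on s→tap: flow 7 > capacity 6.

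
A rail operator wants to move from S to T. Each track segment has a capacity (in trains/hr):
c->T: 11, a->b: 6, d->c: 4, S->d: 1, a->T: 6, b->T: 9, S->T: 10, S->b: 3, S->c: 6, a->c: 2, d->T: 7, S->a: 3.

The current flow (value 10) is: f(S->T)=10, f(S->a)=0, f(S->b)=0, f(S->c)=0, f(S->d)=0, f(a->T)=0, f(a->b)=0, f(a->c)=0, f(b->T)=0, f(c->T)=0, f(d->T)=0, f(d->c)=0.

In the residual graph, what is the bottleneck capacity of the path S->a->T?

3

Residual capacities along the path: S->a: 3, a->T: 6.
Minimum is 3.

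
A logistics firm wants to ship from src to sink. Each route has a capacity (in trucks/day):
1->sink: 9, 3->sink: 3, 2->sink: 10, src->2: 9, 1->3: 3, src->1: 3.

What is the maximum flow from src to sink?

Augment src->1->sink: bottleneck 3. Total 3.
Augment src->2->sink: bottleneck 9. Total 12.
No augmenting path remains in the residual graph.

12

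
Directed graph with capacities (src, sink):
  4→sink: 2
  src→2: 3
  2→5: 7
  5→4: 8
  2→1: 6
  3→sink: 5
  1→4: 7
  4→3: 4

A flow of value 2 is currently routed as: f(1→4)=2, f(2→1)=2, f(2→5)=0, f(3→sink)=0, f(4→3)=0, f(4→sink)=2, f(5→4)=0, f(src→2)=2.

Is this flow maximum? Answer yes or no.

Residual path src→2→1→4→3→sink has bottleneck 1 > 0.
Pushing 1 along it raises the flow to 3, so the given flow is not maximum.

No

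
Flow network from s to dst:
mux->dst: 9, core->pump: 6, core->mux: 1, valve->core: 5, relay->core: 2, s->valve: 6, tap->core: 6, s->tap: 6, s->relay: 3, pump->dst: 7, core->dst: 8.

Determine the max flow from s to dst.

13

Augment s->relay->core->dst: bottleneck 2. Total 2.
Augment s->valve->core->dst: bottleneck 5. Total 7.
Augment s->tap->core->dst: bottleneck 1. Total 8.
Augment s->tap->core->pump->dst: bottleneck 5. Total 13.
No augmenting path remains in the residual graph.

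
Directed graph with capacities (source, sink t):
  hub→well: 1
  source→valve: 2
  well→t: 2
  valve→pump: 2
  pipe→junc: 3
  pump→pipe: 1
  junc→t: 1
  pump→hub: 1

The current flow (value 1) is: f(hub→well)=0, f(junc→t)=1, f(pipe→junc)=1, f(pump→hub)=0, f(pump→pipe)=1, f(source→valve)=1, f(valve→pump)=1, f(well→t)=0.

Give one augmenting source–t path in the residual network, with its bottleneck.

Residual along source→valve→pump→hub→well→t: source→valve: 1, valve→pump: 1, pump→hub: 1, hub→well: 1, well→t: 2.
Bottleneck = min = 1.

source→valve→pump→hub→well→t, bottleneck 1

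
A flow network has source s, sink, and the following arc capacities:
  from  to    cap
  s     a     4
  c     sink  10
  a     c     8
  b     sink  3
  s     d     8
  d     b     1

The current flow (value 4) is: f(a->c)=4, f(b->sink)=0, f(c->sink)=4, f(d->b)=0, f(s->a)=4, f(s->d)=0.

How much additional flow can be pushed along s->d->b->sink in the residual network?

Residual capacities along the path: s->d: 8, d->b: 1, b->sink: 3.
Minimum is 1.

1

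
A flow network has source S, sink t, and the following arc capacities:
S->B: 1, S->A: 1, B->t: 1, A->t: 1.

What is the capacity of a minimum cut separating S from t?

Max flow = 2 (via 2 augmenting paths).
In the residual at optimum, the set reachable from S is {S}.
Cut edges: S->B (cap 1), S->A (cap 1). Sum = 2.

2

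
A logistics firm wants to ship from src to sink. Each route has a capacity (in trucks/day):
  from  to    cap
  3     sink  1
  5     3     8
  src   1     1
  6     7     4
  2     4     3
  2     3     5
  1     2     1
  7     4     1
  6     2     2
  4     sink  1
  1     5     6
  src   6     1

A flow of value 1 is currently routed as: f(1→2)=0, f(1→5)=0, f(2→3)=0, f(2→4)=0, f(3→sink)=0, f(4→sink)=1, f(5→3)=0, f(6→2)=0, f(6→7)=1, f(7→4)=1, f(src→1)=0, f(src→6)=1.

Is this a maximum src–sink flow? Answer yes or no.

Residual path src→1→2→3→sink has bottleneck 1 > 0.
Pushing 1 along it raises the flow to 2, so the given flow is not maximum.

No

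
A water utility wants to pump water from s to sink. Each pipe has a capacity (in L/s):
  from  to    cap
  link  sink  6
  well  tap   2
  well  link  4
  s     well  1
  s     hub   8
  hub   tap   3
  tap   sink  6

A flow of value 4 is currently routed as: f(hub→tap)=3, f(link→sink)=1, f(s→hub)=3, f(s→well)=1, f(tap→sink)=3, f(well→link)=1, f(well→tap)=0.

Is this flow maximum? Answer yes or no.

Residual reachable from s: {hub, s}; sink is not reachable.
Saturated cut: s→well, hub→tap with total capacity 4 = current flow value. Flow is maximum.

Yes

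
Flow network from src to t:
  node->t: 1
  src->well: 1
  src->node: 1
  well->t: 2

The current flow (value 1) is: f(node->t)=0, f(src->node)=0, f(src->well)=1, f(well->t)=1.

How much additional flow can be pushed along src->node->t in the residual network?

1

Residual capacities along the path: src->node: 1, node->t: 1.
Minimum is 1.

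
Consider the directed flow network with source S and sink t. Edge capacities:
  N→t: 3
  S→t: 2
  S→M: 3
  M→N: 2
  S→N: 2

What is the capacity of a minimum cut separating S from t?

Max flow = 5 (via 3 augmenting paths).
In the residual at optimum, the set reachable from S is {M, N, S}.
Cut edges: S→t (cap 2), N→t (cap 3). Sum = 5.

5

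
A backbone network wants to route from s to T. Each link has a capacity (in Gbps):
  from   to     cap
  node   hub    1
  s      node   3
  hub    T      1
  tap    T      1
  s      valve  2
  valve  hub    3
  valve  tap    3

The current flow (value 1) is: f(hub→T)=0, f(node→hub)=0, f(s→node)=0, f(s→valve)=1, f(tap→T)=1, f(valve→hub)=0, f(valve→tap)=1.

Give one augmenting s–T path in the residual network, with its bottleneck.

Residual along s→valve→hub→T: s→valve: 1, valve→hub: 3, hub→T: 1.
Bottleneck = min = 1.

s→valve→hub→T, bottleneck 1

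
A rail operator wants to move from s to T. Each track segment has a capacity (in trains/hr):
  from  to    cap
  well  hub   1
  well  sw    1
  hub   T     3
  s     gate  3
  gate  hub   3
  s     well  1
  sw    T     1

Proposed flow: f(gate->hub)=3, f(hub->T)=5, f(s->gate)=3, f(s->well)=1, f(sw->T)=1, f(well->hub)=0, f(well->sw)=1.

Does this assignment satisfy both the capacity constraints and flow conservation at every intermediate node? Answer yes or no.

No

Capacity violated on hub->T: flow 5 > capacity 3.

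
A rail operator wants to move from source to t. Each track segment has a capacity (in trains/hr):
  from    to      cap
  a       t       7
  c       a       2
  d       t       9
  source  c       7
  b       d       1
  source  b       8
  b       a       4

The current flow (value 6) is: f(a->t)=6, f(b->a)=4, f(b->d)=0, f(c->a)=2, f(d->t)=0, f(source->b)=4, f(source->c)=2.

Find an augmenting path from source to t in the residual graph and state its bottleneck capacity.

source->b->d->t, bottleneck 1

Residual along source->b->d->t: source->b: 4, b->d: 1, d->t: 9.
Bottleneck = min = 1.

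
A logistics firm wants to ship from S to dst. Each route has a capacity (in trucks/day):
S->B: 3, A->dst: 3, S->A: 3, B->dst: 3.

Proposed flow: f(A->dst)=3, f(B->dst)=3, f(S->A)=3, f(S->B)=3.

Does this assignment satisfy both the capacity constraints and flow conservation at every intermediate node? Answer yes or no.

Yes

Every edge has 0 ≤ f(e) ≤ cap(e).
At each intermediate node, inflow equals outflow.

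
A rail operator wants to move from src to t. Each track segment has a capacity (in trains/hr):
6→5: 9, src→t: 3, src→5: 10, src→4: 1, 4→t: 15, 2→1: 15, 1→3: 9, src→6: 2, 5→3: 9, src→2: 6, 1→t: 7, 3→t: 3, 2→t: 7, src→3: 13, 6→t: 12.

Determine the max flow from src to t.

Augment src→t: bottleneck 3. Total 3.
Augment src→6→t: bottleneck 2. Total 5.
Augment src→2→t: bottleneck 6. Total 11.
Augment src→3→t: bottleneck 3. Total 14.
Augment src→4→t: bottleneck 1. Total 15.
No augmenting path remains in the residual graph.

15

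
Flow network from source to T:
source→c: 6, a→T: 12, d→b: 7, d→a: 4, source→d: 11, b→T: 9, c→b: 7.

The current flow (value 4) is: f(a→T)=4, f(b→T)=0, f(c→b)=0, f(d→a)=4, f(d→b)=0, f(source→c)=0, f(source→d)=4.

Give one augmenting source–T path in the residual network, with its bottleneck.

Residual along source→d→b→T: source→d: 7, d→b: 7, b→T: 9.
Bottleneck = min = 7.

source→d→b→T, bottleneck 7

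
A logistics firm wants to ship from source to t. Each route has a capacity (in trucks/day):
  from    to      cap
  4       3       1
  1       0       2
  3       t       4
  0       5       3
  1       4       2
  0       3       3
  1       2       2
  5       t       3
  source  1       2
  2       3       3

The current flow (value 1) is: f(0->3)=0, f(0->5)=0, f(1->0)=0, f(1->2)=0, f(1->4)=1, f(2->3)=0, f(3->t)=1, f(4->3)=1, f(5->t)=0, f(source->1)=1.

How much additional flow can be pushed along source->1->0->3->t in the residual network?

Residual capacities along the path: source->1: 1, 1->0: 2, 0->3: 3, 3->t: 3.
Minimum is 1.

1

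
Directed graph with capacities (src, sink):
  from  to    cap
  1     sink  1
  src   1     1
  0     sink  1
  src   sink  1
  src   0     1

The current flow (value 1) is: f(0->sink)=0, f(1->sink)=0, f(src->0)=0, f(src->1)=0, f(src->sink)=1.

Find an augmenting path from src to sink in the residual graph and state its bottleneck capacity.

src->1->sink, bottleneck 1

Residual along src->1->sink: src->1: 1, 1->sink: 1.
Bottleneck = min = 1.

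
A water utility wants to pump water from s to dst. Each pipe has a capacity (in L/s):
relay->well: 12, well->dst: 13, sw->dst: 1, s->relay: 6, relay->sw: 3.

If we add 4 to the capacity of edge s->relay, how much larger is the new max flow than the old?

4

Original max flow = 6.
After raising cap(s->relay), augmenting paths through that edge carry 4 more units.
New max flow = 10. Increase = 4.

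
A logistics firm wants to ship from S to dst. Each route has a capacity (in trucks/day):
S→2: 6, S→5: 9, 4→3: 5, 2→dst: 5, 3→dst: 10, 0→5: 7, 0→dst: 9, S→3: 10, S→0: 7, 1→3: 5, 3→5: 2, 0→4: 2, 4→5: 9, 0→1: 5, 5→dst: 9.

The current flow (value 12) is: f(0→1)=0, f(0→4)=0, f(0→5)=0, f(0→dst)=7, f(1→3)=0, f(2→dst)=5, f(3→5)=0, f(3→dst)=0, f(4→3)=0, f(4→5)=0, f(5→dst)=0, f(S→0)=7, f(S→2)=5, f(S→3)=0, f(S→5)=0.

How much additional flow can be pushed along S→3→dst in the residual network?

Residual capacities along the path: S→3: 10, 3→dst: 10.
Minimum is 10.

10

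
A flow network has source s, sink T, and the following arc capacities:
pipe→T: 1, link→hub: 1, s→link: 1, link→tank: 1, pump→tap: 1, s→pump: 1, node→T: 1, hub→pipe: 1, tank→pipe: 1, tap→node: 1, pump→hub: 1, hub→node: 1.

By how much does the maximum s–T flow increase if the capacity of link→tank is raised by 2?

Original max flow = 2.
Edge link→tank does not cross the min cut (source side {s}), so extra capacity there cannot help.
New max flow = 2. Increase = 0.

0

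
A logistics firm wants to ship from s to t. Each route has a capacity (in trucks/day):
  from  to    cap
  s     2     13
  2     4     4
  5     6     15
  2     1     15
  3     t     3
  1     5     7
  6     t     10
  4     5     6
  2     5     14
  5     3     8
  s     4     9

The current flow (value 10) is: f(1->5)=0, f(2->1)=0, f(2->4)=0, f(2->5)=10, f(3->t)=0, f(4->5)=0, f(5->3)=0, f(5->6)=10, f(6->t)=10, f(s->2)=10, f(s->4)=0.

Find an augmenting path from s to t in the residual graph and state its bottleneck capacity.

Residual along s->2->5->3->t: s->2: 3, 2->5: 4, 5->3: 8, 3->t: 3.
Bottleneck = min = 3.

s->2->5->3->t, bottleneck 3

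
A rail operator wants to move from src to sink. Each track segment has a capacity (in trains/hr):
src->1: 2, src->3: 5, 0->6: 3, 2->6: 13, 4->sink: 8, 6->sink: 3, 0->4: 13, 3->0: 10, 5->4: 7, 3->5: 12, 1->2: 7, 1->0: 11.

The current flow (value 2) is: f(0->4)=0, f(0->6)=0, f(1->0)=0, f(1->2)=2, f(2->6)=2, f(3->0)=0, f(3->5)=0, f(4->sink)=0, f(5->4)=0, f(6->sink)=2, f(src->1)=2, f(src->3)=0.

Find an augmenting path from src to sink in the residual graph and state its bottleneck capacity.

Residual along src->3->0->6->sink: src->3: 5, 3->0: 10, 0->6: 3, 6->sink: 1.
Bottleneck = min = 1.

src->3->0->6->sink, bottleneck 1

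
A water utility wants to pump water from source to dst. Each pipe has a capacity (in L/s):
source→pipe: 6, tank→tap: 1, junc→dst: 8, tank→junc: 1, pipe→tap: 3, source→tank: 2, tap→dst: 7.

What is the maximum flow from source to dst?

Augment source→tank→junc→dst: bottleneck 1. Total 1.
Augment source→tank→tap→dst: bottleneck 1. Total 2.
Augment source→pipe→tap→dst: bottleneck 3. Total 5.
No augmenting path remains in the residual graph.

5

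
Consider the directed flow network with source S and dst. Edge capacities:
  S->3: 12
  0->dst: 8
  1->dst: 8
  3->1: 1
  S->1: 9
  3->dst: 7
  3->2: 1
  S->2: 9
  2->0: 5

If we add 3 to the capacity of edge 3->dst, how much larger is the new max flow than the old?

3

Original max flow = 20.
After raising cap(3->dst), augmenting paths through that edge carry 3 more units.
New max flow = 23. Increase = 3.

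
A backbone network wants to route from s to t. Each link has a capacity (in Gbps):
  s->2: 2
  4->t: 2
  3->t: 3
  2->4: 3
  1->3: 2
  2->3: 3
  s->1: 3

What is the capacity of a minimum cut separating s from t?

4

Max flow = 4 (via 2 augmenting paths).
In the residual at optimum, the set reachable from s is {1, s}.
Cut edges: s->2 (cap 2), 1->3 (cap 2). Sum = 4.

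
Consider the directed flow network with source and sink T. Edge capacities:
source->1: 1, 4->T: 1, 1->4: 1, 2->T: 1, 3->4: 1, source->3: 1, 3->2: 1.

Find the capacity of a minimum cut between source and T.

Max flow = 2 (via 2 augmenting paths).
In the residual at optimum, the set reachable from source is {source}.
Cut edges: source->3 (cap 1), source->1 (cap 1). Sum = 2.

2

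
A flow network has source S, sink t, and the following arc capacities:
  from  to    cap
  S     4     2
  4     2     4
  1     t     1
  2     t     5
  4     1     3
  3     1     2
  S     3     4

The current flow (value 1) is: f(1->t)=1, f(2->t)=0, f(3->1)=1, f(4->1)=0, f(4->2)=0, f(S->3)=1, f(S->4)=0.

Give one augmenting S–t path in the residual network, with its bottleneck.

Residual along S->4->2->t: S->4: 2, 4->2: 4, 2->t: 5.
Bottleneck = min = 2.

S->4->2->t, bottleneck 2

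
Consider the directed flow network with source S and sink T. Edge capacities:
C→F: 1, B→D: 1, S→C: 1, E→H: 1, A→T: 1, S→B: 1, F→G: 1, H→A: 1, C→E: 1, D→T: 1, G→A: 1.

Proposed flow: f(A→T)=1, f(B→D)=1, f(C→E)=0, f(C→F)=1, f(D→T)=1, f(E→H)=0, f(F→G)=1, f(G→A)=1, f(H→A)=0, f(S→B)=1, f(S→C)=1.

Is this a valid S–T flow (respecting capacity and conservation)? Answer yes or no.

Yes

Every edge has 0 ≤ f(e) ≤ cap(e).
At each intermediate node, inflow equals outflow.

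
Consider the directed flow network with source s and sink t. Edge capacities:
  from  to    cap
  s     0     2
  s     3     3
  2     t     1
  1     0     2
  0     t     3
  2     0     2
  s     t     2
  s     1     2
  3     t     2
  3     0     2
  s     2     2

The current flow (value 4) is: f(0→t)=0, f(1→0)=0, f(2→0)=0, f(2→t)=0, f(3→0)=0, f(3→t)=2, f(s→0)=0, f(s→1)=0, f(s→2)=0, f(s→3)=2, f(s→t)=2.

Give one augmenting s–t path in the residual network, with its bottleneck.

s→2→t, bottleneck 1

Residual along s→2→t: s→2: 2, 2→t: 1.
Bottleneck = min = 1.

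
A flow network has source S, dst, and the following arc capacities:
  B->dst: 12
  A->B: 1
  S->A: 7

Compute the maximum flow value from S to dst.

Augment S->A->B->dst: bottleneck 1. Total 1.
No augmenting path remains in the residual graph.

1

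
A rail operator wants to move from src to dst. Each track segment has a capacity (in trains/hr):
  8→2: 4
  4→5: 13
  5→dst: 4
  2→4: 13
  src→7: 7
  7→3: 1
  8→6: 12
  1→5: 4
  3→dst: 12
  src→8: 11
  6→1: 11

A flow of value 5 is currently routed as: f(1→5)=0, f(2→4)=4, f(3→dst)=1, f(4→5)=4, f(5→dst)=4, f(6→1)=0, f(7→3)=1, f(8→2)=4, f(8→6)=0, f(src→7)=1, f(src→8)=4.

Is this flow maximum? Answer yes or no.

Yes

Residual reachable from src: {1, 2, 4, 5, 6, 7, 8, src}; dst is not reachable.
Saturated cut: 7→3, 5→dst with total capacity 5 = current flow value. Flow is maximum.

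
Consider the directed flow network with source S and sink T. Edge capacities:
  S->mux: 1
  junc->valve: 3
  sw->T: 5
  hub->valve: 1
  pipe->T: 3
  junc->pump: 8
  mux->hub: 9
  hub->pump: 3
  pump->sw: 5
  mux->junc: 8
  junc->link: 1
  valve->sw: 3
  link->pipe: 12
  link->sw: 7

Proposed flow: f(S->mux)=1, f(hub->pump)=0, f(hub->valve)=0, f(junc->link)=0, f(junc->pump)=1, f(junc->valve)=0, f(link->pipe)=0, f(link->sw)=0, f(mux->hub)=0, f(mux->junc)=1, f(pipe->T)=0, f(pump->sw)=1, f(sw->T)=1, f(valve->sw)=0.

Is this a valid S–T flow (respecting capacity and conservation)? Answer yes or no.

Yes

Every edge has 0 ≤ f(e) ≤ cap(e).
At each intermediate node, inflow equals outflow.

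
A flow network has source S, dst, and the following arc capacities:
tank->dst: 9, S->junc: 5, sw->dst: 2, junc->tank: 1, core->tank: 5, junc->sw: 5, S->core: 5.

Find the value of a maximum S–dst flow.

Augment S->junc->sw->dst: bottleneck 2. Total 2.
Augment S->junc->tank->dst: bottleneck 1. Total 3.
Augment S->core->tank->dst: bottleneck 5. Total 8.
No augmenting path remains in the residual graph.

8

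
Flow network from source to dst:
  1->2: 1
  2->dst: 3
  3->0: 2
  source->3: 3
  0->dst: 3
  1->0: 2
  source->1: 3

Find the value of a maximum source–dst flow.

Augment source->3->0->dst: bottleneck 2. Total 2.
Augment source->1->0->dst: bottleneck 1. Total 3.
Augment source->1->2->dst: bottleneck 1. Total 4.
No augmenting path remains in the residual graph.

4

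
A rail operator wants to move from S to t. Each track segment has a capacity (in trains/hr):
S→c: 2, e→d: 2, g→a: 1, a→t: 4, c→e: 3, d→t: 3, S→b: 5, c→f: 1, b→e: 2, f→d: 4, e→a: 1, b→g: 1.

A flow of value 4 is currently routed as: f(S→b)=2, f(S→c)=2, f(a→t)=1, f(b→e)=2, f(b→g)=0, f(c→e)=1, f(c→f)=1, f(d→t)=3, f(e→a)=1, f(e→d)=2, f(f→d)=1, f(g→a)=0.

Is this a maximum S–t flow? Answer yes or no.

Residual path S→b→g→a→t has bottleneck 1 > 0.
Pushing 1 along it raises the flow to 5, so the given flow is not maximum.

No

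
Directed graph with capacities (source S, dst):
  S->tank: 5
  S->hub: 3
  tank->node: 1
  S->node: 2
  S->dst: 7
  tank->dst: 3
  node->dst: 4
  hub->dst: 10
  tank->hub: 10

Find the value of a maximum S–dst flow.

17

Augment S->dst: bottleneck 7. Total 7.
Augment S->tank->dst: bottleneck 3. Total 10.
Augment S->node->dst: bottleneck 2. Total 12.
Augment S->hub->dst: bottleneck 3. Total 15.
Augment S->tank->node->dst: bottleneck 1. Total 16.
Augment S->tank->hub->dst: bottleneck 1. Total 17.
No augmenting path remains in the residual graph.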